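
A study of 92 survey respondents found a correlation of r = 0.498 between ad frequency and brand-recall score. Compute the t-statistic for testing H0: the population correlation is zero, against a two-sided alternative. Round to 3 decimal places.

5.448

t = r·√(n−2) / √(1−r²) with r = 0.498, n = 92
  = 0.498·√90 / √(1 − 0.248004)
  = 0.498·9.486833 / 0.867177
  = 4.724443 / 0.867177 = 5.448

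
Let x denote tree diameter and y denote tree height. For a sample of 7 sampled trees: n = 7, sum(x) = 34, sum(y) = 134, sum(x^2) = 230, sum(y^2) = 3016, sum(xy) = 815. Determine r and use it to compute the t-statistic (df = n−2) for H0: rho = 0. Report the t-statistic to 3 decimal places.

7.656

Numerator: nΣxy − (Σx)(Σy) = 7·815 − (34)(134) = 1149
Denominator: √[(nΣx²−(Σx)²)(nΣy²−(Σy)²)]
  nΣx²−(Σx)² = 7·230 − 1156 = 454;  nΣy²−(Σy)² = 7·3016 − 17956 = 3156
  √(454·3156) = √1432824 = 1197.0063
r = 1149 / 1197.0063 = 0.9599
t = r·√(n−2)/√(1−r²) = 0.9599·√5 / √(1−0.921408) = 2.146402 / 0.280343 = 7.656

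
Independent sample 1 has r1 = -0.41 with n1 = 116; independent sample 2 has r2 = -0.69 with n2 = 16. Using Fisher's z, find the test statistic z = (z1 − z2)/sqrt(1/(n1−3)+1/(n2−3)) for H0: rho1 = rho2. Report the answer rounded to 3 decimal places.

1.408

z1 = atanh(-0.41) = -0.435611,  z2 = atanh(-0.69) = -0.847956
SE = √(1/(n1−3) + 1/(n2−3)) = √(1/113 + 1/13) = √(0.0088496 + 0.0769231) = √0.0857727 = 0.292870
z = (z1 − z2)/SE = (-0.435611 − (-0.847956)) / 0.292870 = 0.412345 / 0.292870 = 1.408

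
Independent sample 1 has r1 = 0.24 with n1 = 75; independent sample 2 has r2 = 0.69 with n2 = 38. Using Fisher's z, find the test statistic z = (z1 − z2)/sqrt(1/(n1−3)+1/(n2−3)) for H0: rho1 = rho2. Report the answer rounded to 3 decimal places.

-2.927

z1 = atanh(0.24) = 0.244774,  z2 = atanh(0.69) = 0.847956
SE = √(1/(n1−3) + 1/(n2−3)) = √(1/72 + 1/35) = √(0.0138889 + 0.0285714) = √0.0424603 = 0.206059
z = (z1 − z2)/SE = (0.244774 − 0.847956) / 0.206059 = -0.603182 / 0.206059 = -2.927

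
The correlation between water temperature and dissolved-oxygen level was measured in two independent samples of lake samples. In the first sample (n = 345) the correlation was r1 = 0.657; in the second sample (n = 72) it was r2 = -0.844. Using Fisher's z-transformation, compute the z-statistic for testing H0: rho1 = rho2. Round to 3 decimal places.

15.325

Fisher z-transforms: z1 = atanh(0.657) = 0.787517, z2 = atanh(-0.844) = -1.234918; difference d = 2.022435
Var(d) = 1/342 + 1/69 = 0.0029240 + 0.0144928 = 0.0174168
z = d/√Var(d) = 2.022435 / √0.0174168 = 2.022435 / 0.131973 = 15.325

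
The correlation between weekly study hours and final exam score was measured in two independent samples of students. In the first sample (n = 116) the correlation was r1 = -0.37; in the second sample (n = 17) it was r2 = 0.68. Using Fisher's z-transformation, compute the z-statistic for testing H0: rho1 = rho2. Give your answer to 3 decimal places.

Fisher z-transforms: z1 = atanh(-0.37) = -0.388423, z2 = atanh(0.68) = 0.829114; difference d = -1.217537
Var(d) = 1/113 + 1/14 = 0.0088496 + 0.0714286 = 0.0802782
z = d/√Var(d) = -1.217537 / √0.0802782 = -1.217537 / 0.283334 = -4.297

-4.297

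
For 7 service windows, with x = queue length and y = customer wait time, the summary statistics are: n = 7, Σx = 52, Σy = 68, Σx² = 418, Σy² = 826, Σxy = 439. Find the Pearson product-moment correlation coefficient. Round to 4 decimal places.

-0.9132

S_xy = nΣxy − ΣxΣy = 7·439 − 52·68 = 3073 − 3536 = -463
S_xx = nΣx² − (Σx)² = 7·418 − 52² = 2926 − 2704 = 222
S_yy = nΣy² − (Σy)² = 7·826 − 68² = 5782 − 4624 = 1158
r = S_xy / √(S_xx·S_yy) = -463 / √(222·1158) = -463 / √257076 = -463 / 507.0266 = -0.9132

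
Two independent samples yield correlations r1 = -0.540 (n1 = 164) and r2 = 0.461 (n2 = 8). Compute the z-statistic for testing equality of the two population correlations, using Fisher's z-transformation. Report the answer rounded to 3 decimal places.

-2.428

z1 = atanh(-0.540) = -0.604156,  z2 = atanh(0.461) = 0.498580
SE = √(1/(n1−3) + 1/(n2−3)) = √(1/161 + 1/5) = √(0.0062112 + 0.2000000) = √0.2062112 = 0.454105
z = (z1 − z2)/SE = (-0.604156 − 0.498580) / 0.454105 = -1.102736 / 0.454105 = -2.428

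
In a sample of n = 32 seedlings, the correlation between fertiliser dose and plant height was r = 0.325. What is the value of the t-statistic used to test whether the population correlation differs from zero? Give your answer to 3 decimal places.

t = r·√(n−2) / √(1−r²) with r = 0.325, n = 32
  = 0.325·√30 / √(1 − 0.105625)
  = 0.325·5.477226 / 0.945714
  = 1.780098 / 0.945714 = 1.882

1.882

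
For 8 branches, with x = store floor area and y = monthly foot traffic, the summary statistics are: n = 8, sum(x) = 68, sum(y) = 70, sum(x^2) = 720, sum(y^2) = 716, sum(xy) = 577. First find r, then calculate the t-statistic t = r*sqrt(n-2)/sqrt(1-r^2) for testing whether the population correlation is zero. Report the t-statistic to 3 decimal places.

-0.368

Numerator: nΣxy − (Σx)(Σy) = 8·577 − (68)(70) = -144
Denominator: √[(nΣx²−(Σx)²)(nΣy²−(Σy)²)]
  nΣx²−(Σx)² = 8·720 − 4624 = 1136;  nΣy²−(Σy)² = 8·716 − 4900 = 828
  √(1136·828) = √940608 = 969.8495
r = -144 / 969.8495 = -0.1485
t = r·√(n−2)/√(1−r²) = -0.1485·√6 / √(1−0.022052) = -0.363749 / 0.988913 = -0.368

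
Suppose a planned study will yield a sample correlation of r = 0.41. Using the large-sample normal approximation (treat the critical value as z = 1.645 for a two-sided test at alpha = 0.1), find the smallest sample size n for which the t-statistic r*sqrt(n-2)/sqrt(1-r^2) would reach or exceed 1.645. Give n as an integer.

16

r√(n−2)/√(1−r²) ≥ 1.645  ⇔  n−2 ≥ (1.645)²·(1−r²)/r²
(1−r²)/r² = (1−0.1681)/0.1681 = 4.9488
n ≥ 2 + 2.706025·4.9488 = 2 + 13.3916 = 15.3916
⌈15.3916⌉ = 16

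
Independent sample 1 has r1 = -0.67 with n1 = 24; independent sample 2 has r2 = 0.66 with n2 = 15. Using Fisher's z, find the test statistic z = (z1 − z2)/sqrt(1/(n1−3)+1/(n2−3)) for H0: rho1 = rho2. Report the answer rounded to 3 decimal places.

Fisher z-transforms: z1 = atanh(-0.67) = -0.810743, z2 = atanh(0.66) = 0.792814; difference d = -1.603557
Var(d) = 1/21 + 1/12 = 0.0476190 + 0.0833333 = 0.1309523
z = d/√Var(d) = -1.603557 / √0.1309523 = -1.603557 / 0.361873 = -4.431

-4.431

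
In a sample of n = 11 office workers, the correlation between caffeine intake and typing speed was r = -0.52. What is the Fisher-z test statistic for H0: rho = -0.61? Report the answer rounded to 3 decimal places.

Fisher z: atanh(-0.52) = -0.576340, atanh(-0.61) = -0.708921
z = (z_r − z_0)·√(n−3) = (-0.576340 − (-0.708921))·√8 = 0.132581 · 2.828427 = 0.375

0.375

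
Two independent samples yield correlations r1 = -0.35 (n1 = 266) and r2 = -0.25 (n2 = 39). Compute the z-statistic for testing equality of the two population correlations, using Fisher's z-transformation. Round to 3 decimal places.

z1 = atanh(-0.35) = -0.365444,  z2 = atanh(-0.25) = -0.255413
SE = √(1/(n1−3) + 1/(n2−3)) = √(1/263 + 1/36) = √(0.0038023 + 0.0277778) = √0.0315801 = 0.177708
z = (z1 − z2)/SE = (-0.365444 − (-0.255413)) / 0.177708 = -0.110031 / 0.177708 = -0.619

-0.619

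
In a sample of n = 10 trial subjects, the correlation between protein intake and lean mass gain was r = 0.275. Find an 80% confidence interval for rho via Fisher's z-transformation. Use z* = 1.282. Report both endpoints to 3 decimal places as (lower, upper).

(-0.200, 0.645)

Fisher z: z_r = atanh(r) = ½·ln((1+0.275)/(1−0.275)) = 0.282265
SE(z) = 1/√(n−3) = 1/√7 = 0.377964
80% ⇒ z* = 1.282; margin = 1.282·0.377964 = 0.484550
CI on z-scale: (-0.202285, 0.766815)
Back-transform: tanh(-0.202285) = -0.199570, tanh(0.766815) = 0.645074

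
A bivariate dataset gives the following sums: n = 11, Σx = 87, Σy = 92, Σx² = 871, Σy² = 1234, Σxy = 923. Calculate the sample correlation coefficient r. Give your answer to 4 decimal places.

S_xy = nΣxy − ΣxΣy = 11·923 − 87·92 = 10153 − 8004 = 2149
S_xx = nΣx² − (Σx)² = 11·871 − 87² = 9581 − 7569 = 2012
S_yy = nΣy² − (Σy)² = 11·1234 − 92² = 13574 − 8464 = 5110
r = S_xy / √(S_xx·S_yy) = 2149 / √(2012·5110) = 2149 / √10281320 = 2149 / 3206.4498 = 0.6702

0.6702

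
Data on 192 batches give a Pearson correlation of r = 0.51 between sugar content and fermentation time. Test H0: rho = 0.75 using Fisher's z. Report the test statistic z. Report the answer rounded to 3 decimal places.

Fisher z: atanh(0.51) = 0.562730, atanh(0.75) = 0.972955
z = (z_r − z_0)·√(n−3) = (0.562730 − 0.972955)·√189 = -0.410225 · 13.747727 = -5.640

-5.640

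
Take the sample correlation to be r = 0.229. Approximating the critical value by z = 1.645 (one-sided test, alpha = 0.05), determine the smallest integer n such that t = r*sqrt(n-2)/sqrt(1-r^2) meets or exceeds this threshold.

r√(n−2)/√(1−r²) ≥ 1.645  ⇔  n−2 ≥ (1.645)²·(1−r²)/r²
(1−r²)/r² = (1−0.052441)/0.052441 = 18.0690
n ≥ 2 + 2.706025·18.0690 = 2 + 48.8952 = 50.8952
⌈50.8952⌉ = 51

51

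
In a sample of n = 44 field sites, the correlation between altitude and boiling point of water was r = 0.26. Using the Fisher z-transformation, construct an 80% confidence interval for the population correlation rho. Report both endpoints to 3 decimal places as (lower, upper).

z_r = atanh(0.26) = 0.266108;  SE = 1/√(n−3) = 1/√41 = 0.156174
z-limits: 0.266108 ± 1.282·0.156174 = 0.266108 ± 0.200215 = [0.065893, 0.466323]
ρ-limits: (tanh 0.065893, tanh 0.466323) = (0.066, 0.435)

(0.066, 0.435)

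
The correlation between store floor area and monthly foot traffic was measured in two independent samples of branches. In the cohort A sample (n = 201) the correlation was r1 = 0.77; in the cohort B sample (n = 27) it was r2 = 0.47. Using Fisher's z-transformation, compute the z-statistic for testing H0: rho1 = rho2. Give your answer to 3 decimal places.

Fisher z-transforms: z1 = atanh(0.77) = 1.020328, z2 = atanh(0.47) = 0.510070; difference d = 0.510258
Var(d) = 1/198 + 1/24 = 0.0050505 + 0.0416667 = 0.0467172
z = d/√Var(d) = 0.510258 / √0.0467172 = 0.510258 / 0.216142 = 2.361

2.361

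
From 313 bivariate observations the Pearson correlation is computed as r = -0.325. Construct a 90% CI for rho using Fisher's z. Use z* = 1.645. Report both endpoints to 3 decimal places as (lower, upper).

(-0.406, -0.239)

Fisher z: z_r = atanh(r) = ½·ln((1+(-0.325))/(1−(-0.325))) = -0.337228
SE(z) = 1/√(n−3) = 1/√310 = 0.056796
90% ⇒ z* = 1.645; margin = 1.645·0.056796 = 0.093429
CI on z-scale: (-0.430657, -0.243799)
Back-transform: tanh(-0.430657) = -0.405870, tanh(-0.243799) = -0.239081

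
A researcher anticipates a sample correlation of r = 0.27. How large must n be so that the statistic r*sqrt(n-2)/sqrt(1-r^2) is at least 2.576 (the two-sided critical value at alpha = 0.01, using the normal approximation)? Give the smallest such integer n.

Need r·√(n−2)/√(1−r²) ≥ 2.576
√(n−2) ≥ 2.576·√(1−0.0729) / 0.27 = 2.576·0.962860 / 0.27 = 9.1864
n−2 ≥ 84.3899  ⇒  n ≥ 86.3899
Smallest integer n = 87

87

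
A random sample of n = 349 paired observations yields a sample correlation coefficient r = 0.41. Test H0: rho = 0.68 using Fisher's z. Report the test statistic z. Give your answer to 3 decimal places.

-7.320

z_r = atanh(0.41) = 0.435611,  z_0 = atanh(0.68) = 0.829114
SE = 1/√(n−3) = 1/√346 = 0.053760
z = (z_r − z_0)/SE = (0.435611 − 0.829114) / 0.053760 = -0.393503 / 0.053760 = -7.320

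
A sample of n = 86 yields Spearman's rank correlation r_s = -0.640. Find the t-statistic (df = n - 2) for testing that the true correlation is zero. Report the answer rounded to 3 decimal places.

t = r_s·√(n−2) / √(1−r_s²) with r_s = -0.640, n = 86
  = -0.640·√84 / √(1 − 0.409600)
  = -0.640·9.165151 / 0.768375
  = -5.865697 / 0.768375 = -7.634

-7.634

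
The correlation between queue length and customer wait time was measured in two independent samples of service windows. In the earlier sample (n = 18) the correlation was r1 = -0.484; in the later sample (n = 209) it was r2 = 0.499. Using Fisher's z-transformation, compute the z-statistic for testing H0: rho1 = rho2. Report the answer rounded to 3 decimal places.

-4.024

z1 = atanh(-0.484) = -0.528195,  z2 = atanh(0.499) = 0.547974
SE = √(1/(n1−3) + 1/(n2−3)) = √(1/15 + 1/206) = √(0.0666667 + 0.0048544) = √0.0715211 = 0.267434
z = (z1 − z2)/SE = (-0.528195 − 0.547974) / 0.267434 = -1.076169 / 0.267434 = -4.024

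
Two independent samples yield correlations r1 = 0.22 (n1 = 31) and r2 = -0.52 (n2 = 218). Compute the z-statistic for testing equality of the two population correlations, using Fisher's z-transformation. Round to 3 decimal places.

z1 = atanh(0.22) = 0.223656,  z2 = atanh(-0.52) = -0.576340
SE = √(1/(n1−3) + 1/(n2−3)) = √(1/28 + 1/215) = √(0.0357143 + 0.0046512) = √0.0403655 = 0.200912
z = (z1 − z2)/SE = (0.223656 − (-0.576340)) / 0.200912 = 0.799996 / 0.200912 = 3.982

3.982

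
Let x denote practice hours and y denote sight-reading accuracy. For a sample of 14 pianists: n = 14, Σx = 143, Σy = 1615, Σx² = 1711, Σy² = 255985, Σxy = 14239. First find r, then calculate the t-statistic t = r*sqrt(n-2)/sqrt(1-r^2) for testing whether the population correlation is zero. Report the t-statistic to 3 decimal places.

S_xy = nΣxy − ΣxΣy = 14·14239 − 143·1615 = 199346 − 230945 = -31599
S_xx = nΣx² − (Σx)² = 14·1711 − 143² = 23954 − 20449 = 3505
S_yy = nΣy² − (Σy)² = 14·255985 − 1615² = 3583790 − 2608225 = 975565
r = S_xy / √(S_xx·S_yy) = -31599 / √(3505·975565) = -31599 / √3419355325 = -31599 / 58475.2540 = -0.5404
t = r·√(n−2)/√(1−r²) = -0.5404·√12 / √(1−0.292032) = -1.872001 / 0.841408 = -2.225

-2.225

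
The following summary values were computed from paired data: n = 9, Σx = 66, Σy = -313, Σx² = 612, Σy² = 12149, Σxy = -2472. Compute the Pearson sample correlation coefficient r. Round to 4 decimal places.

Numerator: nΣxy − (Σx)(Σy) = 9·(-2472) − (66)(-313) = -1590
Denominator: √[(nΣx²−(Σx)²)(nΣy²−(Σy)²)]
  nΣx²−(Σx)² = 9·612 − 4356 = 1152;  nΣy²−(Σy)² = 9·12149 − 97969 = 11372
  √(1152·11372) = √13100544 = 3619.4674
r = -1590 / 3619.4674 = -0.4393

-0.4393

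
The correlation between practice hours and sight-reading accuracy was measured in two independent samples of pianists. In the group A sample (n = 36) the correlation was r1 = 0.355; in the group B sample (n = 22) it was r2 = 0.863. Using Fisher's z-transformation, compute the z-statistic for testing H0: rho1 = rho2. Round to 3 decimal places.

z1 = atanh(0.355) = 0.371153,  z2 = atanh(0.863) = 1.304981
SE = √(1/(n1−3) + 1/(n2−3)) = √(1/33 + 1/19) = √(0.0303030 + 0.0526316) = √0.0829346 = 0.287984
z = (z1 − z2)/SE = (0.371153 − 1.304981) / 0.287984 = -0.933828 / 0.287984 = -3.243

-3.243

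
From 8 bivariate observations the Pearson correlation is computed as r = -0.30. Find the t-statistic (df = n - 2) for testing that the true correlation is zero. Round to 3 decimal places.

1 − r² = 1 − 0.0900 = 0.9100;  √(1−r²) = 0.953939
√(n−2) = √6 = 2.449490
t = r·√(n−2)/√(1−r²) = -0.30 · 2.449490 / 0.953939 = -0.770

-0.770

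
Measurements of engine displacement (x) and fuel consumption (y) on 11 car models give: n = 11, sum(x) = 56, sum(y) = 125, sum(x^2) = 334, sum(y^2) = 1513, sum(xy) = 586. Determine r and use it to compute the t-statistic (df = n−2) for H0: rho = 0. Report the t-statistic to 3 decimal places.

-3.387

Numerator: nΣxy − (Σx)(Σy) = 11·586 − (56)(125) = -554
Denominator: √[(nΣx²−(Σx)²)(nΣy²−(Σy)²)]
  nΣx²−(Σx)² = 11·334 − 3136 = 538;  nΣy²−(Σy)² = 11·1513 − 15625 = 1018
  √(538·1018) = √547684 = 740.0568
r = -554 / 740.0568 = -0.7486
t = r·√(n−2)/√(1−r²) = -0.7486·√9 / √(1−0.560402) = -2.245800 / 0.663022 = -3.387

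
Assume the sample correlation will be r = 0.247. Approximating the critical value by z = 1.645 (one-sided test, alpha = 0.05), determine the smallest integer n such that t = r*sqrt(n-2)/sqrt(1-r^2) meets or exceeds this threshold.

r√(n−2)/√(1−r²) ≥ 1.645  ⇔  n−2 ≥ (1.645)²·(1−r²)/r²
(1−r²)/r² = (1−0.061009)/0.061009 = 15.3910
n ≥ 2 + 2.706025·15.3910 = 2 + 41.6484 = 43.6484
⌈43.6484⌉ = 44

44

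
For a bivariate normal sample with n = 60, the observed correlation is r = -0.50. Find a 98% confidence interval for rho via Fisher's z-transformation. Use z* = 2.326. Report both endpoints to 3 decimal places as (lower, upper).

(-0.695, -0.237)

Fisher z: z_r = atanh(r) = ½·ln((1+(-0.50))/(1−(-0.50))) = -0.549306
SE(z) = 1/√(n−3) = 1/√57 = 0.132453
98% ⇒ z* = 2.326; margin = 2.326·0.132453 = 0.308086
CI on z-scale: (-0.857392, -0.241220)
Back-transform: tanh(-0.857392) = -0.694912, tanh(-0.241220) = -0.236648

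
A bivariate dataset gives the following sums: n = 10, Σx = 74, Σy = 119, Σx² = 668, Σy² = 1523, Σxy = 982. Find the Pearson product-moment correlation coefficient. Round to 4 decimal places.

0.8938

S_xy = nΣxy − ΣxΣy = 10·982 − 74·119 = 9820 − 8806 = 1014
S_xx = nΣx² − (Σx)² = 10·668 − 74² = 6680 − 5476 = 1204
S_yy = nΣy² − (Σy)² = 10·1523 − 119² = 15230 − 14161 = 1069
r = S_xy / √(S_xx·S_yy) = 1014 / √(1204·1069) = 1014 / √1287076 = 1014 / 1134.4937 = 0.8938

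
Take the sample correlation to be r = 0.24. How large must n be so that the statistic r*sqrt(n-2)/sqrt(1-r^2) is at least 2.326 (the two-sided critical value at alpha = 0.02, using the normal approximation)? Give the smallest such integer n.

91

r√(n−2)/√(1−r²) ≥ 2.326  ⇔  n−2 ≥ (2.326)²·(1−r²)/r²
(1−r²)/r² = (1−0.0576)/0.0576 = 16.3611
n ≥ 2 + 5.410276·16.3611 = 2 + 88.5181 = 90.5181
⌈90.5181⌉ = 91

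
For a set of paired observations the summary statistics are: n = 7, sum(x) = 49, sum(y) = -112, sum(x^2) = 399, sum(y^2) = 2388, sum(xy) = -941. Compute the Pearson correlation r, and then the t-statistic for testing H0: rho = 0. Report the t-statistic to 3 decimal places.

Numerator: nΣxy − (Σx)(Σy) = 7·(-941) − (49)(-112) = -1099
Denominator: √[(nΣx²−(Σx)²)(nΣy²−(Σy)²)]
  nΣx²−(Σx)² = 7·399 − 2401 = 392;  nΣy²−(Σy)² = 7·2388 − 12544 = 4172
  √(392·4172) = √1635424 = 1278.8370
r = -1099 / 1278.8370 = -0.8594
t = r·√(n−2)/√(1−r²) = -0.8594·√5 / √(1−0.738568) = -1.921677 / 0.511304 = -3.758

-3.758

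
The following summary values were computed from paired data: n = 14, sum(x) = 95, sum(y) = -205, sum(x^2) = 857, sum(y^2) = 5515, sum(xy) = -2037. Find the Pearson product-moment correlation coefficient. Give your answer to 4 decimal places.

Numerator: nΣxy − (Σx)(Σy) = 14·(-2037) − (95)(-205) = -9043
Denominator: √[(nΣx²−(Σx)²)(nΣy²−(Σy)²)]
  nΣx²−(Σx)² = 14·857 − 9025 = 2973;  nΣy²−(Σy)² = 14·5515 − 42025 = 35185
  √(2973·35185) = √104605005 = 10227.6588
r = -9043 / 10227.6588 = -0.8842

-0.8842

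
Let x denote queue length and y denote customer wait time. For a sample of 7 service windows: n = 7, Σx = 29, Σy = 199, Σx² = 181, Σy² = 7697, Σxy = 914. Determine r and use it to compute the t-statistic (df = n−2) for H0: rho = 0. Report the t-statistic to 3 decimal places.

0.588

Numerator: nΣxy − (Σx)(Σy) = 7·914 − (29)(199) = 627
Denominator: √[(nΣx²−(Σx)²)(nΣy²−(Σy)²)]
  nΣx²−(Σx)² = 7·181 − 841 = 426;  nΣy²−(Σy)² = 7·7697 − 39601 = 14278
  √(426·14278) = √6082428 = 2466.2579
r = 627 / 2466.2579 = 0.2542
t = r·√(n−2)/√(1−r²) = 0.2542·√5 / √(1−0.064618) = 0.568408 / 0.967151 = 0.588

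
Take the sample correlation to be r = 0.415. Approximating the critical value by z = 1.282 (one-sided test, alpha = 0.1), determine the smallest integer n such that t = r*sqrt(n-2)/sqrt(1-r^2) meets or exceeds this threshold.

Need r·√(n−2)/√(1−r²) ≥ 1.282
√(n−2) ≥ 1.282·√(1−0.172225) / 0.415 = 1.282·0.909821 / 0.415 = 2.8106
n−2 ≥ 7.8995  ⇒  n ≥ 9.8995
Smallest integer n = 10

10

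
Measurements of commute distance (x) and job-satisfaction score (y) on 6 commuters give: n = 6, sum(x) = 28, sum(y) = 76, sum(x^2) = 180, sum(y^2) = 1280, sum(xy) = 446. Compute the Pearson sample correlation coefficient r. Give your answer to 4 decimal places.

0.7300

Numerator: nΣxy − (Σx)(Σy) = 6·446 − (28)(76) = 548
Denominator: √[(nΣx²−(Σx)²)(nΣy²−(Σy)²)]
  nΣx²−(Σx)² = 6·180 − 784 = 296;  nΣy²−(Σy)² = 6·1280 − 5776 = 1904
  √(296·1904) = √563584 = 750.7223
r = 548 / 750.7223 = 0.7300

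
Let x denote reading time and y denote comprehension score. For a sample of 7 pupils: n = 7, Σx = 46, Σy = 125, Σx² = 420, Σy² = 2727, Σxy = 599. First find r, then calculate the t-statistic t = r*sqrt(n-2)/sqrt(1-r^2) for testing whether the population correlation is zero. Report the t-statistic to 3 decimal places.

Numerator: nΣxy − (Σx)(Σy) = 7·599 − (46)(125) = -1557
Denominator: √[(nΣx²−(Σx)²)(nΣy²−(Σy)²)]
  nΣx²−(Σx)² = 7·420 − 2116 = 824;  nΣy²−(Σy)² = 7·2727 − 15625 = 3464
  √(824·3464) = √2854336 = 1689.4780
r = -1557 / 1689.4780 = -0.9216
t = r·√(n−2)/√(1−r²) = -0.9216·√5 / √(1−0.849347) = -2.060760 / 0.388140 = -5.309

-5.309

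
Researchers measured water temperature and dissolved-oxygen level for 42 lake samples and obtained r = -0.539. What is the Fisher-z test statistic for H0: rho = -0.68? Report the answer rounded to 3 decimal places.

1.414

Fisher z: atanh(-0.539) = -0.602745, atanh(-0.68) = -0.829114
z = (z_r − z_0)·√(n−3) = (-0.602745 − (-0.829114))·√39 = 0.226369 · 6.244998 = 1.414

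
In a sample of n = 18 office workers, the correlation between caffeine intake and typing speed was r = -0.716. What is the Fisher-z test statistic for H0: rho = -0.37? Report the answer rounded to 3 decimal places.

-1.979

Fisher z: atanh(-0.716) = -0.899389, atanh(-0.37) = -0.388423
z = (z_r − z_0)·√(n−3) = (-0.899389 − (-0.388423))·√15 = -0.510966 · 3.872983 = -1.979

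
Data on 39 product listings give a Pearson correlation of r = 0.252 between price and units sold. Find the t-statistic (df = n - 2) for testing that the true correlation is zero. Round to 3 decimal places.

1 − r² = 1 − 0.063504 = 0.936496;  √(1−r²) = 0.967727
√(n−2) = √37 = 6.082763
t = r·√(n−2)/√(1−r²) = 0.252 · 6.082763 / 0.967727 = 1.584

1.584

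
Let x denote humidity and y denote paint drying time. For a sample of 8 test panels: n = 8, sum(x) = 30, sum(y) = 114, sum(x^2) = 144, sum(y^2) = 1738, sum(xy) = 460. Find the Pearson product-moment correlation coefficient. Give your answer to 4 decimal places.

0.5435

S_xy = nΣxy − ΣxΣy = 8·460 − 30·114 = 3680 − 3420 = 260
S_xx = nΣx² − (Σx)² = 8·144 − 30² = 1152 − 900 = 252
S_yy = nΣy² − (Σy)² = 8·1738 − 114² = 13904 − 12996 = 908
r = S_xy / √(S_xx·S_yy) = 260 / √(252·908) = 260 / √228816 = 260 / 478.3472 = 0.5435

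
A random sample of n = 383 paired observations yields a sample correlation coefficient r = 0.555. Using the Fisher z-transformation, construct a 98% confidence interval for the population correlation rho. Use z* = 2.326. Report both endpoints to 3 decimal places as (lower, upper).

z_r = atanh(0.555) = 0.625578;  SE = 1/√(n−3) = 1/√380 = 0.051299
z-limits: 0.625578 ± 2.326·0.051299 = 0.625578 ± 0.119321 = [0.506257, 0.744899]
ρ-limits: (tanh 0.506257, tanh 0.744899) = (0.467, 0.632)

(0.467, 0.632)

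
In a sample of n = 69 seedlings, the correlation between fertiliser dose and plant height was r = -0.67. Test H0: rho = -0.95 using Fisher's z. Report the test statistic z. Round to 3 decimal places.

z_r = atanh(-0.67) = -0.810743,  z_0 = atanh(-0.95) = -1.831781
SE = 1/√(n−3) = 1/√66 = 0.123091
z = (z_r − z_0)/SE = (-0.810743 − (-1.831781)) / 0.123091 = 1.021038 / 0.123091 = 8.295

8.295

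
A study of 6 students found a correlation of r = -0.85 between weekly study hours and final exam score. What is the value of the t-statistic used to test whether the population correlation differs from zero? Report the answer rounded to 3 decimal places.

1 − r² = 1 − 0.7225 = 0.2775;  √(1−r²) = 0.526783
√(n−2) = √4 = 2.000000
t = r·√(n−2)/√(1−r²) = -0.85 · 2.000000 / 0.526783 = -3.227

-3.227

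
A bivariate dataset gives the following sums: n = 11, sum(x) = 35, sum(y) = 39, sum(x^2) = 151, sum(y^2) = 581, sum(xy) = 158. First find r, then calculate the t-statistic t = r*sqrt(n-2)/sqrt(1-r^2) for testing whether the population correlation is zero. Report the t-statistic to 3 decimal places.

0.794

Numerator: nΣxy − (Σx)(Σy) = 11·158 − (35)(39) = 373
Denominator: √[(nΣx²−(Σx)²)(nΣy²−(Σy)²)]
  nΣx²−(Σx)² = 11·151 − 1225 = 436;  nΣy²−(Σy)² = 11·581 − 1521 = 4870
  √(436·4870) = √2123320 = 1457.1616
r = 373 / 1457.1616 = 0.2560
t = r·√(n−2)/√(1−r²) = 0.2560·√9 / √(1−0.065536) = 0.768000 / 0.966677 = 0.794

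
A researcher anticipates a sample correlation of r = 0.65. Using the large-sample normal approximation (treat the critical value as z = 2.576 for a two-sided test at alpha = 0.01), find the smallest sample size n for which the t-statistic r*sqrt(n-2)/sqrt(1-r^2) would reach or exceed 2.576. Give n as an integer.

Need r·√(n−2)/√(1−r²) ≥ 2.576
√(n−2) ≥ 2.576·√(1−0.4225) / 0.65 = 2.576·0.759934 / 0.65 = 3.0117
n−2 ≥ 9.0703  ⇒  n ≥ 11.0703
Smallest integer n = 12

12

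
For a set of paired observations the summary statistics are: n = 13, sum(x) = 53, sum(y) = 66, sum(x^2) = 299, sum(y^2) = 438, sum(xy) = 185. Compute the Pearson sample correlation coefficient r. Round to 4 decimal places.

-0.9101

Numerator: nΣxy − (Σx)(Σy) = 13·185 − (53)(66) = -1093
Denominator: √[(nΣx²−(Σx)²)(nΣy²−(Σy)²)]
  nΣx²−(Σx)² = 13·299 − 2809 = 1078;  nΣy²−(Σy)² = 13·438 − 4356 = 1338
  √(1078·1338) = √1442364 = 1200.9846
r = -1093 / 1200.9846 = -0.9101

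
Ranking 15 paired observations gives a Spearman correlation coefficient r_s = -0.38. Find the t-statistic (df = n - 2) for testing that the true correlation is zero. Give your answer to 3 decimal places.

t = r_s·√(n−2) / √(1−r_s²) with r_s = -0.38, n = 15
  = -0.38·√13 / √(1 − 0.1444)
  = -0.38·3.605551 / 0.924986
  = -1.370109 / 0.924986 = -1.481

-1.481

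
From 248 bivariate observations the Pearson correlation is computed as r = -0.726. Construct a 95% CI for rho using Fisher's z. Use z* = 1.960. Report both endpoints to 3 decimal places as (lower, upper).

(-0.780, -0.661)

Fisher z: z_r = atanh(r) = ½·ln((1+(-0.726))/(1−(-0.726))) = -0.920217
SE(z) = 1/√(n−3) = 1/√245 = 0.063888
95% ⇒ z* = 1.960; margin = 1.960·0.063888 = 0.125220
CI on z-scale: (-1.045437, -0.794997)
Back-transform: tanh(-1.045437) = -0.780026, tanh(-0.794997) = -0.661231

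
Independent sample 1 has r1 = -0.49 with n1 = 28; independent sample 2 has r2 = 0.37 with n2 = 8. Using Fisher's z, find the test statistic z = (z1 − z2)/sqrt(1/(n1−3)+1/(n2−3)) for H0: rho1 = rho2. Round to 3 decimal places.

z1 = atanh(-0.49) = -0.536060,  z2 = atanh(0.37) = 0.388423
SE = √(1/(n1−3) + 1/(n2−3)) = √(1/25 + 1/5) = √(0.0400000 + 0.2000000) = √0.2400000 = 0.489898
z = (z1 − z2)/SE = (-0.536060 − 0.388423) / 0.489898 = -0.924483 / 0.489898 = -1.887

-1.887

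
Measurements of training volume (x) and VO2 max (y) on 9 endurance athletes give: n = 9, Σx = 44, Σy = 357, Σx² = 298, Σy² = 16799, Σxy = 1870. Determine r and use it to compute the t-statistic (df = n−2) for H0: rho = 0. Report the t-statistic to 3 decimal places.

0.732

S_xy = nΣxy − ΣxΣy = 9·1870 − 44·357 = 16830 − 15708 = 1122
S_xx = nΣx² − (Σx)² = 9·298 − 44² = 2682 − 1936 = 746
S_yy = nΣy² − (Σy)² = 9·16799 − 357² = 151191 − 127449 = 23742
r = S_xy / √(S_xx·S_yy) = 1122 / √(746·23742) = 1122 / √17711532 = 1122 / 4208.5071 = 0.2666
t = r·√(n−2)/√(1−r²) = 0.2666·√7 / √(1−0.071076) = 0.705357 / 0.963807 = 0.732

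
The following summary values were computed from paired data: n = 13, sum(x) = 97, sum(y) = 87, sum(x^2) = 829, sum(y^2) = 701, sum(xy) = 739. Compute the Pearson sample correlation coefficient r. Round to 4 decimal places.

0.8037

S_xy = nΣxy − ΣxΣy = 13·739 − 97·87 = 9607 − 8439 = 1168
S_xx = nΣx² − (Σx)² = 13·829 − 97² = 10777 − 9409 = 1368
S_yy = nΣy² − (Σy)² = 13·701 − 87² = 9113 − 7569 = 1544
r = S_xy / √(S_xx·S_yy) = 1168 / √(1368·1544) = 1168 / √2112192 = 1168 / 1453.3382 = 0.8037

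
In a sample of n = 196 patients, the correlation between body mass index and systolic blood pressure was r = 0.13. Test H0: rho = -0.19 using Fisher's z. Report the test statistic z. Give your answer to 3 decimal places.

Fisher z: atanh(0.13) = 0.130740, atanh(-0.19) = -0.192337
z = (z_r − z_0)·√(n−3) = (0.130740 − (-0.192337))·√193 = 0.323077 · 13.892444 = 4.488

4.488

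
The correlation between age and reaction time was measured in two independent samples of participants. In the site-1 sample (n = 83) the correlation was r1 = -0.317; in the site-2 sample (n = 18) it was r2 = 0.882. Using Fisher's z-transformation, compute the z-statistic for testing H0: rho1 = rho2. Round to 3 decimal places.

z1 = atanh(-0.317) = -0.328308,  z2 = atanh(0.882) = 1.384703
SE = √(1/(n1−3) + 1/(n2−3)) = √(1/80 + 1/15) = √(0.0125000 + 0.0666667) = √0.0791667 = 0.281366
z = (z1 − z2)/SE = (-0.328308 − 1.384703) / 0.281366 = -1.713011 / 0.281366 = -6.088

-6.088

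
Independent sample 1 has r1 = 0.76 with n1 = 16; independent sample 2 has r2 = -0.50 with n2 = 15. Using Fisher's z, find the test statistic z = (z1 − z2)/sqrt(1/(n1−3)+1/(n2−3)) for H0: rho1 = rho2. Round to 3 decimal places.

3.861

Fisher z-transforms: z1 = atanh(0.76) = 0.996215, z2 = atanh(-0.50) = -0.549306; difference d = 1.545521
Var(d) = 1/13 + 1/12 = 0.0769231 + 0.0833333 = 0.1602564
z = d/√Var(d) = 1.545521 / √0.1602564 = 1.545521 / 0.400320 = 3.861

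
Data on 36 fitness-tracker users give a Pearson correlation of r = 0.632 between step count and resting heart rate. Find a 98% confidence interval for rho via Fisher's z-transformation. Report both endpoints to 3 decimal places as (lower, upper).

(0.327, 0.818)

z_r = atanh(0.632) = 0.744739;  SE = 1/√(n−3) = 1/√33 = 0.174078
z-limits: 0.744739 ± 2.326·0.174078 = 0.744739 ± 0.404905 = [0.339834, 1.149644]
ρ-limits: (tanh 0.339834, tanh 1.149644) = (0.327, 0.818)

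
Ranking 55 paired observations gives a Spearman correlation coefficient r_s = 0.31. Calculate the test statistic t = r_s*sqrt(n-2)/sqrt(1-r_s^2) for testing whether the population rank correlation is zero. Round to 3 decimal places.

2.374

t = r_s·√(n−2) / √(1−r_s²) with r_s = 0.31, n = 55
  = 0.31·√53 / √(1 − 0.0961)
  = 0.31·7.280110 / 0.950737
  = 2.256834 / 0.950737 = 2.374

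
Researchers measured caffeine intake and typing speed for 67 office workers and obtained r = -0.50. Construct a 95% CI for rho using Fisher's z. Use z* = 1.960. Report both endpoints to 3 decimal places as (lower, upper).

z_r = atanh(-0.50) = -0.549306;  SE = 1/√(n−3) = 1/√64 = 0.125000
z-limits: -0.549306 ± 1.960·0.125000 = -0.549306 ± 0.245000 = [-0.794306, -0.304306]
ρ-limits: (tanh -0.794306, tanh -0.304306) = (-0.661, -0.295)

(-0.661, -0.295)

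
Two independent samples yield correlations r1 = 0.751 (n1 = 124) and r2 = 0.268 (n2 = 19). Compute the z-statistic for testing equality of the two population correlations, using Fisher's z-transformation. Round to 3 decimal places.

2.633

z1 = atanh(0.751) = 0.975245,  z2 = atanh(0.268) = 0.274708
SE = √(1/(n1−3) + 1/(n2−3)) = √(1/121 + 1/16) = √(0.0082645 + 0.0625000) = √0.0707645 = 0.266016
z = (z1 − z2)/SE = (0.975245 − 0.274708) / 0.266016 = 0.700537 / 0.266016 = 2.633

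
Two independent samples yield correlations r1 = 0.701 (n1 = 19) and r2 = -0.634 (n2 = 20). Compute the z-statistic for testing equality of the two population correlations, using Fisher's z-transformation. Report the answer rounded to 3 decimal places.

Fisher z-transforms: z1 = atanh(0.701) = 0.869264, z2 = atanh(-0.634) = -0.748076; difference d = 1.617340
Var(d) = 1/16 + 1/17 = 0.0625000 + 0.0588235 = 0.1213235
z = d/√Var(d) = 1.617340 / √0.1213235 = 1.617340 / 0.348315 = 4.643

4.643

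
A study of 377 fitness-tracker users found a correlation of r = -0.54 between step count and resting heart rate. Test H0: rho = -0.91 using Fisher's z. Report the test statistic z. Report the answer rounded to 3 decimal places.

z_r = atanh(-0.54) = -0.604156,  z_0 = atanh(-0.91) = -1.527524
SE = 1/√(n−3) = 1/√374 = 0.051709
z = (z_r − z_0)/SE = (-0.604156 − (-1.527524)) / 0.051709 = 0.923368 / 0.051709 = 17.857

17.857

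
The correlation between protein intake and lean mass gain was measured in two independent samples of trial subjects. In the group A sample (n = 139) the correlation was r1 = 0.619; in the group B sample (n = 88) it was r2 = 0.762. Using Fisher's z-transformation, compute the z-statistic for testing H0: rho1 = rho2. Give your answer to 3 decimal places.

-2.008

z1 = atanh(0.619) = 0.723382,  z2 = atanh(0.762) = 1.000967
SE = √(1/(n1−3) + 1/(n2−3)) = √(1/136 + 1/85) = √(0.0073529 + 0.0117647) = √0.0191176 = 0.138266
z = (z1 − z2)/SE = (0.723382 − 1.000967) / 0.138266 = -0.277585 / 0.138266 = -2.008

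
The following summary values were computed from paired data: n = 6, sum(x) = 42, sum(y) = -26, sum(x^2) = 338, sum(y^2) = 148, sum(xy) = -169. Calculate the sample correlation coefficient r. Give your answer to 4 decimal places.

0.3297

S_xy = nΣxy − ΣxΣy = 6·(-169) − 42·(-26) = -1014 − (-1092) = 78
S_xx = nΣx² − (Σx)² = 6·338 − 42² = 2028 − 1764 = 264
S_yy = nΣy² − (Σy)² = 6·148 − (-26)² = 888 − 676 = 212
r = S_xy / √(S_xx·S_yy) = 78 / √(264·212) = 78 / √55968 = 78 / 236.5756 = 0.3297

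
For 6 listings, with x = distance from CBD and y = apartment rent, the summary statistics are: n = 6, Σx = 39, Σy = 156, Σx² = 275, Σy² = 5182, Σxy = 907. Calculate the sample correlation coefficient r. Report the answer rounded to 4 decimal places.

-0.6877

S_xy = nΣxy − ΣxΣy = 6·907 − 39·156 = 5442 − 6084 = -642
S_xx = nΣx² − (Σx)² = 6·275 − 39² = 1650 − 1521 = 129
S_yy = nΣy² − (Σy)² = 6·5182 − 156² = 31092 − 24336 = 6756
r = S_xy / √(S_xx·S_yy) = -642 / √(129·6756) = -642 / √871524 = -642 / 933.5545 = -0.6877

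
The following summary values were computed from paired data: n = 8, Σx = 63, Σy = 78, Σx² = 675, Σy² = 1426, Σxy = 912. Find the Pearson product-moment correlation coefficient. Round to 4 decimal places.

Numerator: nΣxy − (Σx)(Σy) = 8·912 − (63)(78) = 2382
Denominator: √[(nΣx²−(Σx)²)(nΣy²−(Σy)²)]
  nΣx²−(Σx)² = 8·675 − 3969 = 1431;  nΣy²−(Σy)² = 8·1426 − 6084 = 5324
  √(1431·5324) = √7618644 = 2760.1891
r = 2382 / 2760.1891 = 0.8630

0.8630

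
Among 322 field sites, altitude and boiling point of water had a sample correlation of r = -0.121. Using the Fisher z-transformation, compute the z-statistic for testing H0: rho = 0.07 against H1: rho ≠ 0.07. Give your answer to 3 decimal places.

Fisher z: atanh(-0.121) = -0.121596, atanh(0.07) = 0.070115
z = (z_r − z_0)·√(n−3) = (-0.121596 − 0.070115)·√319 = -0.191711 · 17.860571 = -3.424

-3.424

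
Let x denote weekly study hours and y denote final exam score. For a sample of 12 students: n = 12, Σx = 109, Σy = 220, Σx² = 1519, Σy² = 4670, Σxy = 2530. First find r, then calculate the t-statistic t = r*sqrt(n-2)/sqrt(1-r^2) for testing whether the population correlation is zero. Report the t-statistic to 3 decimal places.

7.230

Numerator: nΣxy − (Σx)(Σy) = 12·2530 − (109)(220) = 6380
Denominator: √[(nΣx²−(Σx)²)(nΣy²−(Σy)²)]
  nΣx²−(Σx)² = 12·1519 − 11881 = 6347;  nΣy²−(Σy)² = 12·4670 − 48400 = 7640
  √(6347·7640) = √48491080 = 6963.5537
r = 6380 / 6963.5537 = 0.9162
t = r·√(n−2)/√(1−r²) = 0.9162·√10 / √(1−0.839422) = 2.897279 / 0.400722 = 7.230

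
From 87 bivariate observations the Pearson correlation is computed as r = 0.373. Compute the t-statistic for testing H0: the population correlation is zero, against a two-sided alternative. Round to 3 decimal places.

3.706

t = r·√(n−2) / √(1−r²) with r = 0.373, n = 87
  = 0.373·√85 / √(1 − 0.139129)
  = 0.373·9.219544 / 0.927831
  = 3.438890 / 0.927831 = 3.706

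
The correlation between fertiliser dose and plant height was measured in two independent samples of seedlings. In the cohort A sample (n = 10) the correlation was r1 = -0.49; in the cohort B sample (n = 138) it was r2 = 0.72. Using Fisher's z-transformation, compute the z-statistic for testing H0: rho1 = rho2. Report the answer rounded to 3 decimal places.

-3.724

Fisher z-transforms: z1 = atanh(-0.49) = -0.536060, z2 = atanh(0.72) = 0.907645; difference d = -1.443705
Var(d) = 1/7 + 1/135 = 0.1428571 + 0.0074074 = 0.1502645
z = d/√Var(d) = -1.443705 / √0.1502645 = -1.443705 / 0.387640 = -3.724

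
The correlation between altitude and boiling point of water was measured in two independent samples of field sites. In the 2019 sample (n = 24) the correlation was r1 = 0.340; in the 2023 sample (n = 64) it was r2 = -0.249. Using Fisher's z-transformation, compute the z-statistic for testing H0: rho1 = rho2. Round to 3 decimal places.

Fisher z-transforms: z1 = atanh(0.340) = 0.354093, z2 = atanh(-0.249) = -0.254346; difference d = 0.608439
Var(d) = 1/21 + 1/61 = 0.0476190 + 0.0163934 = 0.0640124
z = d/√Var(d) = 0.608439 / √0.0640124 = 0.608439 / 0.253007 = 2.405

2.405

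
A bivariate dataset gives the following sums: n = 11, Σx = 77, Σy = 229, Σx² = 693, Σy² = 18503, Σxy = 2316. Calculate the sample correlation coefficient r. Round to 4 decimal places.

Numerator: nΣxy − (Σx)(Σy) = 11·2316 − (77)(229) = 7843
Denominator: √[(nΣx²−(Σx)²)(nΣy²−(Σy)²)]
  nΣx²−(Σx)² = 11·693 − 5929 = 1694;  nΣy²−(Σy)² = 11·18503 − 52441 = 151092
  √(1694·151092) = √255949848 = 15998.4327
r = 7843 / 15998.4327 = 0.4902

0.4902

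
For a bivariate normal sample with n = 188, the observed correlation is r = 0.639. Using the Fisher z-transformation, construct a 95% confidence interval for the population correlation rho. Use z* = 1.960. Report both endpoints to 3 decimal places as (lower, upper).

z_r = atanh(0.639) = 0.756482;  SE = 1/√(n−3) = 1/√185 = 0.073521
z-limits: 0.756482 ± 1.960·0.073521 = 0.756482 ± 0.144101 = [0.612381, 0.900583]
ρ-limits: (tanh 0.612381, tanh 0.900583) = (0.546, 0.717)

(0.546, 0.717)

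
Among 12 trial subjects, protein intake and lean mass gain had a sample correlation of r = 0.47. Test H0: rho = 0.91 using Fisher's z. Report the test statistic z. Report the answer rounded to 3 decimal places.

-3.052

Fisher z: atanh(0.47) = 0.510070, atanh(0.91) = 1.527524
z = (z_r − z_0)·√(n−3) = (0.510070 − 1.527524)·√9 = -1.017454 · 3.000000 = -3.052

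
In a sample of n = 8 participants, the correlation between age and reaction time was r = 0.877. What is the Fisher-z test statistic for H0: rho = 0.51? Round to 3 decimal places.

z_r = atanh(0.877) = 1.362623,  z_0 = atanh(0.51) = 0.562730
SE = 1/√(n−3) = 1/√5 = 0.447214
z = (z_r − z_0)/SE = (1.362623 − 0.562730) / 0.447214 = 0.799893 / 0.447214 = 1.789

1.789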